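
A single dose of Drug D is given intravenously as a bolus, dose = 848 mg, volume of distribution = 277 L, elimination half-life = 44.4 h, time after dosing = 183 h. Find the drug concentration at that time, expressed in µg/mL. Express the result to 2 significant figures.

C₀ = Dose / Vd = 848.0 / 277 = 3.061 mg/L
k = ln2 / t½ = 0.693147 / 44.4 = 0.01561 h⁻¹
C = C₀ · e^(−k·t) = 3.061 × e^(−0.01561 × 183)
  = 3.061 × 0.05746 = 0.1759 mg/L
(0.1759 mg/L = 0.1759 µg/mL)

0.18 µg/mL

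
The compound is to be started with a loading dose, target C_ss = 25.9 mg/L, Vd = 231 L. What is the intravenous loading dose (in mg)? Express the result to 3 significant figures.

5980 mg

LD = Css × Vd = 25.9 × 231 = 5983 mg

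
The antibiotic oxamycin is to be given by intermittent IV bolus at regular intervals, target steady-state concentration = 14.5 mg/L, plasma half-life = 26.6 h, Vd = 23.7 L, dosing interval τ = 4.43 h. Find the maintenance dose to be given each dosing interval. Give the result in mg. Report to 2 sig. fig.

40 mg

k = ln2 / t½ = 0.693147 / 26.6 = 0.02606 h⁻¹
CL = k × Vd = 0.02606 × 23.7 = 0.6176 L/h
At steady state, Dose/τ = Css × CL.
Dose = Css × CL × τ = 14.5 × 0.6176 × 4.43 = 39.67 mg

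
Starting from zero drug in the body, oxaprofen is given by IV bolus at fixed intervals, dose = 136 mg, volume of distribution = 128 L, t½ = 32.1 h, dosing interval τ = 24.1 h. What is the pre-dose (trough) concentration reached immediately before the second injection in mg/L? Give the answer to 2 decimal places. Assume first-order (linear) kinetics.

0.63 mg/L

C₀ per dose = Dose / Vd = 136 / 128 = 1.063 mg/L
k = ln2 / t½ = 0.693147 / 32.1 = 0.02159 h⁻¹
Fraction remaining after one interval: r = e^(−kτ) = e^(−0.02159 × 24.1) = 0.5943
Before dose 2, 1 dose has been given (aged 1τ).
C_trough = C₀ × r = 1.063 × 0.5943 = 0.6317 mg/L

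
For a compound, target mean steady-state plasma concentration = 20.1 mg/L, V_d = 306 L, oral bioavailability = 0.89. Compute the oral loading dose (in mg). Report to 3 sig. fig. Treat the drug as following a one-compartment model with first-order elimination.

6910 mg

LD = Css × Vd / F = 20.1 × 306 / 0.89 = 6911 mg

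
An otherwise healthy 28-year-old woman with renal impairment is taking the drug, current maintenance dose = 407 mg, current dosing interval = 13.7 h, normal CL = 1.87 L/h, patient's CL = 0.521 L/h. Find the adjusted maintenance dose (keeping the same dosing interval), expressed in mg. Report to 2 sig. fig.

To keep the same average steady-state level, dosing rate must scale with clearance.
CL ratio = 0.521 / 1.87 = 0.2786
New dose (same interval) = 407 × 0.2786 = 113.4 mg

110 mg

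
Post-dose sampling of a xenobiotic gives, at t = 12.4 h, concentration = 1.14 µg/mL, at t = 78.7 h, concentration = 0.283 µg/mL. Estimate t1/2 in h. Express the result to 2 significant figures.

k = ln(C₁/C₂) / (t₂ − t₁) = ln(1.14/0.283) / (78.7 − 12.4)
  = 1.393 / 66.30 = 0.02101 h⁻¹
t½ = ln2 / k = 0.693147 / 0.02101 = 32.99 h

33 h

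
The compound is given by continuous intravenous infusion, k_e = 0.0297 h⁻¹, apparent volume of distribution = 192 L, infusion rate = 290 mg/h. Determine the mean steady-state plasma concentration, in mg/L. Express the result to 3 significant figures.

50.9 mg/L

CL = k × Vd = 0.02970 × 192 = 5.702 L/h
At steady state Css = R₀ / CL = 290 / 5.702 = 50.86 mg/L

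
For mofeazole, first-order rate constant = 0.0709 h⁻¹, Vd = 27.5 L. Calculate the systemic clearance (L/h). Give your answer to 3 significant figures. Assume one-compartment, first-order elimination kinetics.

CL = k × Vd = 0.0709 × 27.5 = 1.950 L/h

1.95 L/h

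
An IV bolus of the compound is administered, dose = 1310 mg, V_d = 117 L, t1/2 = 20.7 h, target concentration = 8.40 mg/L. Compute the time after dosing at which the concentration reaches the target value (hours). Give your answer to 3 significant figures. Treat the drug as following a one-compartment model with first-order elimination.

8.58 h

C₀ = Dose / Vd = 1310 / 117 = 11.20 mg/L
k = ln2 / t½ = 0.693147 / 20.7 = 0.03349 h⁻¹
t = ln(C₀ / C) / k = ln(11.20 / 8.40) / 0.03349
  = ln(1.333) / 0.03349 = 0.2874 / 0.03349 = 8.582 h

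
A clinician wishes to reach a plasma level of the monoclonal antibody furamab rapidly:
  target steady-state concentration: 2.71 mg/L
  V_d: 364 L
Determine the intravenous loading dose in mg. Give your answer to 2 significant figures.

990 mg

LD = Css × Vd = 2.71 × 364 = 986.4 mg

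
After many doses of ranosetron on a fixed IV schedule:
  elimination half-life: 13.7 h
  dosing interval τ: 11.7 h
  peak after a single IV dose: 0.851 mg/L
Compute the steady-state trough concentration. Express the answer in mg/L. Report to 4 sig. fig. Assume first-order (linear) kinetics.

1.054 mg/L

k = ln2 / t½ = 0.693147 / 13.7 = 0.05059 h⁻¹
e^(−kτ) = e^(−0.05059 × 11.7) = 0.5533
Accumulation ratio R = 1 / (1 − e^(−kτ)) = 1 / (1 − 0.5533) = 2.239
Steady-state trough = C₀ × R × e^(−kτ) = 0.851 × 2.239 × 0.5533 = 1.054 mg/L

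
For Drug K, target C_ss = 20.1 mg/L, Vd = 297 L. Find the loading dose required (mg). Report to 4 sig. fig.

5970 mg

LD = Css × Vd = 20.1 × 297 = 5970 mg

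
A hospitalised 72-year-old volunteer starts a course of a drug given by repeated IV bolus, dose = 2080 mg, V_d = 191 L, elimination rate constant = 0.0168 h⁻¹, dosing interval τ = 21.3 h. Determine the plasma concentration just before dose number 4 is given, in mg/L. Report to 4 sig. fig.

C₀ per dose = Dose / Vd = 2080 / 191 = 10.89 mg/L
Fraction remaining after one interval: r = e^(−kτ) = e^(−0.01680 × 21.3) = 0.6992
Before dose 4, 3 doses have been given (aged 1τ, 2τ, 3τ).
C_trough = C₀ × (r + r² + … + r^3) = C₀ × r(1−r^3)/(1−r)
        = 10.89 × 0.6992 × (1 − 0.3418) / (1 − 0.6992) = 16.66 mg/L

16.66 mg/L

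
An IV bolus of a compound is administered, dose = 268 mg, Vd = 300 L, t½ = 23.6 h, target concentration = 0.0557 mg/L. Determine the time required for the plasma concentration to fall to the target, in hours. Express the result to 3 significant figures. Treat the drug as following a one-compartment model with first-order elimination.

C₀ = Dose / Vd = 268.0 / 300 = 0.8933 mg/L
k = ln2 / t½ = 0.693147 / 23.6 = 0.02937 h⁻¹
t = ln(C₀ / C) / k = ln(0.8933 / 0.0557) / 0.02937
  = ln(16.04) / 0.02937 = 2.775 / 0.02937 = 94.48 h

94.5 h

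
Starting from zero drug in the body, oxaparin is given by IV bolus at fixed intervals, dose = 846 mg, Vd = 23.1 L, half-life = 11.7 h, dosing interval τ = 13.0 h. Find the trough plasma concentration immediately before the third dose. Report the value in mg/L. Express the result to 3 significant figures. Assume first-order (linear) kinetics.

C₀ per dose = Dose / Vd = 846 / 23.1 = 36.62 mg/L
k = ln2 / t½ = 0.693147 / 11.7 = 0.05924 h⁻¹
Fraction remaining after one interval: r = e^(−kτ) = e^(−0.05924 × 13.0) = 0.4630
Before dose 3, 2 doses have been given (aged 1τ, 2τ).
C_trough = C₀ × (r + r²) = 36.62 × (0.4630 + 0.2144) = 24.81 mg/L

24.8 mg/L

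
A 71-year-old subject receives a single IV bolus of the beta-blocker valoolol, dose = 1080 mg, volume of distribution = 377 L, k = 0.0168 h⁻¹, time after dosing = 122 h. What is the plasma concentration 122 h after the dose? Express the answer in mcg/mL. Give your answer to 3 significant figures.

0.369 mcg/mL

C₀ = Dose / Vd = 1080 / 377 = 2.865 mg/L
C = C₀ · e^(−k·t) = 2.865 × e^(−0.01680 × 122)
  = 2.865 × 0.1288 = 0.3690 mg/L
(0.3690 mg/L = 0.3690 mcg/mL)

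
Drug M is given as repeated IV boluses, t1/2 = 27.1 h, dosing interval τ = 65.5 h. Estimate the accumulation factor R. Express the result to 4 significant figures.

1.230

k = ln2 / t½ = 0.693147 / 27.1 = 0.02558 h⁻¹
e^(−kτ) = e^(−0.02558 × 65.5) = 0.1872
Accumulation ratio R = 1 / (1 − e^(−kτ)) = 1 / (1 − 0.1872) = 1.230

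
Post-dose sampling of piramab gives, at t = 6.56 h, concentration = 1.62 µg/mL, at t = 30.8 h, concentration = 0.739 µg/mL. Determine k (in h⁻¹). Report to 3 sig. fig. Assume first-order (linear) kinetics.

0.0324 h⁻¹

k = ln(C₁/C₂) / (t₂ − t₁) = ln(1.62/0.739) / (30.8 − 6.56)
  = 0.7849 / 24.24 = 0.03238 h⁻¹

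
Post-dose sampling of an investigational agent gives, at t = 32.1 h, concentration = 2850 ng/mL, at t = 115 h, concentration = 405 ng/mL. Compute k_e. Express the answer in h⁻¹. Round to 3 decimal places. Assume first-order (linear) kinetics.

k = ln(C₁/C₂) / (t₂ − t₁) = ln(2850/405) / (115 − 32.1)
  = 1.951 / 82.90 = 0.02353 h⁻¹

0.024 h⁻¹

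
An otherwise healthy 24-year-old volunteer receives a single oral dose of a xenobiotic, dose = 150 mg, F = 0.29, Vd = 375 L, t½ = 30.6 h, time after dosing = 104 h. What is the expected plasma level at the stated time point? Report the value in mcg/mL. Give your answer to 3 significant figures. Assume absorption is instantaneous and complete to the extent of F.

0.0110 mcg/mL

Amount reaching circulation = F × Dose = 0.29 × 150.0 = 43.50 mg
C₀ = F·Dose / Vd = 43.50 / 375 = 0.1160 mg/L
k = ln2 / t½ = 0.693147 / 30.6 = 0.02265 h⁻¹
C = C₀ · e^(−k·t) = 0.1160 × e^(−0.02265 × 104)
  = 0.1160 × 0.09484 = 0.01100 mg/L
(0.01100 mg/L = 0.01100 mcg/mL)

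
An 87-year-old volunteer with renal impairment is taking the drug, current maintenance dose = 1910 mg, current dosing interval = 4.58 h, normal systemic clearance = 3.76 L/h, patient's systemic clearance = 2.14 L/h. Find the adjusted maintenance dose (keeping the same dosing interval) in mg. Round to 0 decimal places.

To keep the same average steady-state level, dosing rate must scale with clearance.
CL ratio = 2.14 / 3.76 = 0.5691
New dose (same interval) = 1910 × 0.5691 = 1087 mg

1087 mg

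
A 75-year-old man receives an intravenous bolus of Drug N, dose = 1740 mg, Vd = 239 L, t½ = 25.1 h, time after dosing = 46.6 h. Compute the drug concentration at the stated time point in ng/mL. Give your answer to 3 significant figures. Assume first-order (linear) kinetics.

C₀ = Dose / Vd = 1740 / 239 = 7.280 mg/L
k = ln2 / t½ = 0.693147 / 25.1 = 0.02762 h⁻¹
C = C₀ · e^(−k·t) = 7.280 × e^(−0.02762 × 46.6)
  = 7.280 × 0.2761 = 2.010 mg/L
Convert: 2.010 mg/L × 1000 = 2010 ng/mL

2010 ng/mL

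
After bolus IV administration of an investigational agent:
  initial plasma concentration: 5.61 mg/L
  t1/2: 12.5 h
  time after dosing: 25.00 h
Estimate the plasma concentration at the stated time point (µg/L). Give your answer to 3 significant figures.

k = ln2 / t½ = 0.693147 / 12.5 = 0.05545 h⁻¹
t / t½ = 25.00 / 12.5 = 2 half-lives
C = C₀ × (1/2)^2 = 5.610 × 0.2500 = 1.403 mg/L
Convert: 1.403 mg/L × 1000 = 1403 µg/L

1400 µg/L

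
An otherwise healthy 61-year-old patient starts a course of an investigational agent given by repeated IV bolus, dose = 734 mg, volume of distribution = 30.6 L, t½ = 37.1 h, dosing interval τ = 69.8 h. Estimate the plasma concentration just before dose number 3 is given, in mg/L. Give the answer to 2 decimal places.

8.28 mg/L

C₀ per dose = Dose / Vd = 734 / 30.6 = 23.99 mg/L
k = ln2 / t½ = 0.693147 / 37.1 = 0.01868 h⁻¹
Fraction remaining after one interval: r = e^(−kτ) = e^(−0.01868 × 69.8) = 0.2715
Before dose 3, 2 doses have been given (aged 1τ, 2τ).
C_trough = C₀ × (r + r²) = 23.99 × (0.2715 + 0.07371) = 8.282 mg/L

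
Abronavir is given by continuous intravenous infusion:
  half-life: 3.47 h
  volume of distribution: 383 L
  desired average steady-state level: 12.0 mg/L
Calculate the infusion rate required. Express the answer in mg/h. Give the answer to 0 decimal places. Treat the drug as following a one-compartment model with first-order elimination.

918 mg/h

k = ln2 / t½ = 0.693147 / 3.47 = 0.1998 h⁻¹
CL = k × Vd = 0.1998 × 383 = 76.52 L/h
At steady state, infusion rate R₀ = Css × CL = 12.0 × 76.52 = 918.2 mg/h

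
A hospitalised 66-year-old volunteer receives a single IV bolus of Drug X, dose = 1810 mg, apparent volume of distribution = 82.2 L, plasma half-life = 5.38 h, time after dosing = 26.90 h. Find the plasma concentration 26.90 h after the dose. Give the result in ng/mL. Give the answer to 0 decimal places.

688 ng/mL

C₀ = Dose / Vd = 1810 / 82.2 = 22.02 mg/L
k = ln2 / t½ = 0.693147 / 5.38 = 0.1288 h⁻¹
t / t½ = 26.90 / 5.38 = 5 half-lives
C = C₀ × (1/2)^5 = 22.02 × 0.03125 = 0.6881 mg/L
Convert: 0.6881 mg/L × 1000 = 688.1 ng/mL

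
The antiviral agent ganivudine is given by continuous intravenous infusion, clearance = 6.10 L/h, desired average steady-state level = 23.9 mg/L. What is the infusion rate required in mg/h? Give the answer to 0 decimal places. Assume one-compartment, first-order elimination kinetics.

146 mg/h

At steady state, infusion rate R₀ = Css × CL = 23.9 × 6.100 = 145.8 mg/h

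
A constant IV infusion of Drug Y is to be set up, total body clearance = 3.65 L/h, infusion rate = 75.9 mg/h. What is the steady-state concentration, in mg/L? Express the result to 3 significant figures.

At steady state Css = R₀ / CL = 75.9 / 3.650 = 20.79 mg/L

20.8 mg/L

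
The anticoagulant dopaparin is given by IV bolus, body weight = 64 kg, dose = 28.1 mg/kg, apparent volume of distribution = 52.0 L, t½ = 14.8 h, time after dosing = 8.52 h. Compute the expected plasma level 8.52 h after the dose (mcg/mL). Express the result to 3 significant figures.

Total dose = 28.1 × 64 = 1798 mg
C₀ = Dose / Vd = 1798 / 52.0 = 34.58 mg/L
k = ln2 / t½ = 0.693147 / 14.8 = 0.04683 h⁻¹
C = C₀ · e^(−k·t) = 34.58 × e^(−0.04683 × 8.52)
  = 34.58 × 0.6710 = 23.20 mg/L
(23.20 mg/L = 23.20 mcg/mL)

23.2 mcg/mL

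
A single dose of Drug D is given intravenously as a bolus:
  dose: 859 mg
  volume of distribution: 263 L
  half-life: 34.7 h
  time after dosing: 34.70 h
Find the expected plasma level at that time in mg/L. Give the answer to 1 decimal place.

1.6 mg/L

C₀ = Dose / Vd = 859.0 / 263 = 3.266 mg/L
k = ln2 / t½ = 0.693147 / 34.7 = 0.01998 h⁻¹
t / t½ = 34.70 / 34.7 = 1 half-lives
C = C₀ × (1/2)^1 = 3.266 × 0.5000 = 1.633 mg/L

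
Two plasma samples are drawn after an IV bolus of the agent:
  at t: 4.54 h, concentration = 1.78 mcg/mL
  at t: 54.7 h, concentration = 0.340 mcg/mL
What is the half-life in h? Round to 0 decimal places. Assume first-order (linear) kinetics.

k = ln(C₁/C₂) / (t₂ − t₁) = ln(1.78/0.340) / (54.7 − 4.54)
  = 1.655 / 50.16 = 0.03299 h⁻¹
t½ = ln2 / k = 0.693147 / 0.03299 = 21.01 h

21 h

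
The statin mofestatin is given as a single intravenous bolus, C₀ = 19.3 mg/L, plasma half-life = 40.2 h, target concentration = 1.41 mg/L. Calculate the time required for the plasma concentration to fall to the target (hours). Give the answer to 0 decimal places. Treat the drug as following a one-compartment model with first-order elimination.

152 h

k = ln2 / t½ = 0.693147 / 40.2 = 0.01724 h⁻¹
t = ln(C₀ / C) / k = ln(19.30 / 1.41) / 0.01724
  = ln(13.69) / 0.01724 = 2.617 / 0.01724 = 151.8 h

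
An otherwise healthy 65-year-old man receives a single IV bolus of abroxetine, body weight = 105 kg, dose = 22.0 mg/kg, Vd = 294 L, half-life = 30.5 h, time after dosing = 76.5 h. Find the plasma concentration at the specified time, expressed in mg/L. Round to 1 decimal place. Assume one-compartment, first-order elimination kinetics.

Total dose = 22.0 × 105 = 2310 mg
C₀ = Dose / Vd = 2310 / 294 = 7.857 mg/L
k = ln2 / t½ = 0.693147 / 30.5 = 0.02273 h⁻¹
C = C₀ · e^(−k·t) = 7.857 × e^(−0.02273 × 76.5)
  = 7.857 × 0.1757 = 1.380 mg/L

1.4 mg/L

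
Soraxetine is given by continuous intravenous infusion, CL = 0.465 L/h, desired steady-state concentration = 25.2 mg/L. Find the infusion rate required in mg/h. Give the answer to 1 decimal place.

At steady state, infusion rate R₀ = Css × CL = 25.2 × 0.4650 = 11.72 mg/h

11.7 mg/h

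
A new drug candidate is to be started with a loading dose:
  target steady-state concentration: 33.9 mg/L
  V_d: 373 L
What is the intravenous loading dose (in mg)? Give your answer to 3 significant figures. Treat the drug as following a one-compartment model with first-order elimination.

LD = Css × Vd = 33.9 × 373 = 12640 mg

12600 mg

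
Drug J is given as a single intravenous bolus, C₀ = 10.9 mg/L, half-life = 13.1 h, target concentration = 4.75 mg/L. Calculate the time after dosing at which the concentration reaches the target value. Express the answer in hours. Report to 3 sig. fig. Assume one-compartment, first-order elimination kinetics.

k = ln2 / t½ = 0.693147 / 13.1 = 0.05291 h⁻¹
t = ln(C₀ / C) / k = ln(10.90 / 4.75) / 0.05291
  = ln(2.295) / 0.05291 = 0.8307 / 0.05291 = 15.70 h

15.7 h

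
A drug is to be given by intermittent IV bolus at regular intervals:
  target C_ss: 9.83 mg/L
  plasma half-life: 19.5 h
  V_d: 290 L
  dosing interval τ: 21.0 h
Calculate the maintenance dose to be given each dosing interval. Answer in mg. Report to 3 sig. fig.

2130 mg

k = ln2 / t½ = 0.693147 / 19.5 = 0.03555 h⁻¹
CL = k × Vd = 0.03555 × 290 = 10.31 L/h
At steady state, Dose/τ = Css × CL.
Dose = Css × CL × τ = 9.83 × 10.31 × 21.0 = 2128 mg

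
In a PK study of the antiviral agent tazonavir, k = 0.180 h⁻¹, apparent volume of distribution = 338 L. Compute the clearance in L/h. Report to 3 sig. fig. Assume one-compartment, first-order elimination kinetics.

60.8 L/h

CL = k × Vd = 0.180 × 338 = 60.84 L/h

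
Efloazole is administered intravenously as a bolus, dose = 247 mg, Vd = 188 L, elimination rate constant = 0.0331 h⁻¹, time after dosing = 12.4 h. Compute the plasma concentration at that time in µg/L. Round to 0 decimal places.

872 µg/L

C₀ = Dose / Vd = 247.0 / 188 = 1.314 mg/L
C = C₀ · e^(−k·t) = 1.314 × e^(−0.03310 × 12.4)
  = 1.314 × 0.6634 = 0.8717 mg/L
Convert: 0.8717 mg/L × 1000 = 871.7 µg/L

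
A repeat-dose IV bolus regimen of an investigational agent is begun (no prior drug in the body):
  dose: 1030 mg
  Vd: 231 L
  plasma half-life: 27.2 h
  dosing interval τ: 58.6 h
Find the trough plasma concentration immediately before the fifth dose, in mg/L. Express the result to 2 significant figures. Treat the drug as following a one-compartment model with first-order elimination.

C₀ per dose = Dose / Vd = 1030 / 231 = 4.459 mg/L
k = ln2 / t½ = 0.693147 / 27.2 = 0.02548 h⁻¹
Fraction remaining after one interval: r = e^(−kτ) = e^(−0.02548 × 58.6) = 0.2247
Before dose 5, 4 doses have been given (aged 1τ, 2τ, 3τ, 4τ).
C_trough = C₀ × (r + r² + … + r^4) = C₀ × r(1−r^4)/(1−r)
        = 4.459 × 0.2247 × (1 − 0.002549) / (1 − 0.2247) = 1.289 mg/L

1.3 mg/L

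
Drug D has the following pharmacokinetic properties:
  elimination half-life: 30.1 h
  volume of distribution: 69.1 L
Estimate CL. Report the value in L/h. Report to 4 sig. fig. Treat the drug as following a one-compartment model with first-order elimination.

k = ln2 / t½ = 0.693147 / 30.1 = 0.02303 h⁻¹
CL = k × Vd = 0.02303 × 69.1 = 1.591 L/h

1.591 L/h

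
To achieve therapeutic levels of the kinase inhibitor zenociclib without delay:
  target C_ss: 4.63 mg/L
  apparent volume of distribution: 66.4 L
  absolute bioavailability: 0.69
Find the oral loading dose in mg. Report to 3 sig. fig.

446 mg

LD = Css × Vd / F = 4.63 × 66.4 / 0.69 = 445.6 mg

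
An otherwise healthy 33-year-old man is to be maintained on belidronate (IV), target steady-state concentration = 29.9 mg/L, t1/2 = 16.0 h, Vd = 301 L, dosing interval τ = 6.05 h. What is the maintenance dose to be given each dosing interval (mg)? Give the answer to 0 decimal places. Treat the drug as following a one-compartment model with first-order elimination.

2359 mg

k = ln2 / t½ = 0.693147 / 16.0 = 0.04332 h⁻¹
CL = k × Vd = 0.04332 × 301 = 13.04 L/h
At steady state, Dose/τ = Css × CL.
Dose = Css × CL × τ = 29.9 × 13.04 × 6.05 = 2359 mg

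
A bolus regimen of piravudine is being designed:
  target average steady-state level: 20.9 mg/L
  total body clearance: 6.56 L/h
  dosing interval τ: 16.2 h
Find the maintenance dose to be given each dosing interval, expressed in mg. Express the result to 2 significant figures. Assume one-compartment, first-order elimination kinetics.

2200 mg

At steady state, Dose/τ = Css × CL.
Dose = Css × CL × τ = 20.9 × 6.560 × 16.2 = 2221 mg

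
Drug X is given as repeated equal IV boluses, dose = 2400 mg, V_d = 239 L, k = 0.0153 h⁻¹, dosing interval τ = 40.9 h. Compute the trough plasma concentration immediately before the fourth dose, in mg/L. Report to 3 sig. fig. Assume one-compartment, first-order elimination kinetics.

C₀ per dose = Dose / Vd = 2400 / 239 = 10.04 mg/L
Fraction remaining after one interval: r = e^(−kτ) = e^(−0.01530 × 40.9) = 0.5348
Before dose 4, 3 doses have been given (aged 1τ, 2τ, 3τ).
C_trough = C₀ × (r + r² + … + r^3) = C₀ × r(1−r^3)/(1−r)
        = 10.04 × 0.5348 × (1 − 0.1530) / (1 − 0.5348) = 9.776 mg/L

9.78 mg/L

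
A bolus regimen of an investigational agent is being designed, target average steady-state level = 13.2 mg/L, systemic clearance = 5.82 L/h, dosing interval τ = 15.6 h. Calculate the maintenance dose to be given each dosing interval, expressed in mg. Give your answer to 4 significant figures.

1198 mg

At steady state, Dose/τ = Css × CL.
Dose = Css × CL × τ = 13.2 × 5.820 × 15.6 = 1198 mg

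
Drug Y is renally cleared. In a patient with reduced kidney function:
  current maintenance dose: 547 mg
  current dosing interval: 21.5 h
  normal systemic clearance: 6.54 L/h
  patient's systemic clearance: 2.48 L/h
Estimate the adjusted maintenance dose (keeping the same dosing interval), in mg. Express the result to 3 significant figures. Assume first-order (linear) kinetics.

To keep the same average steady-state level, dosing rate must scale with clearance.
CL ratio = 2.48 / 6.54 = 0.3792
New dose (same interval) = 547 × 0.3792 = 207.4 mg

207 mg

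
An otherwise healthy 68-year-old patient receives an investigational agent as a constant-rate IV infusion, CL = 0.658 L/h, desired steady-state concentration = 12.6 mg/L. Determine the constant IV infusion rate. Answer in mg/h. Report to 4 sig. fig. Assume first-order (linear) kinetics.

8.291 mg/h

At steady state, infusion rate R₀ = Css × CL = 12.6 × 0.6580 = 8.291 mg/h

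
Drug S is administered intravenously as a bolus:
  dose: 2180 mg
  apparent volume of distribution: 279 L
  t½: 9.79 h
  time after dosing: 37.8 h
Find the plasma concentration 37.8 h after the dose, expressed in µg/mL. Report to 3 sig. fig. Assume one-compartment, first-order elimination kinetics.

C₀ = Dose / Vd = 2180 / 279 = 7.814 mg/L
k = ln2 / t½ = 0.693147 / 9.79 = 0.07080 h⁻¹
C = C₀ · e^(−k·t) = 7.814 × e^(−0.07080 × 37.8)
  = 7.814 × 0.06882 = 0.5378 mg/L
(0.5378 mg/L = 0.5378 µg/mL)

0.538 µg/mL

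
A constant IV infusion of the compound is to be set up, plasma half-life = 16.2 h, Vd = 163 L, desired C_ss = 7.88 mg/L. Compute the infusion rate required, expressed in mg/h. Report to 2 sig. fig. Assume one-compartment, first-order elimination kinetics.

k = ln2 / t½ = 0.693147 / 16.2 = 0.04279 h⁻¹
CL = k × Vd = 0.04279 × 163 = 6.975 L/h
At steady state, infusion rate R₀ = Css × CL = 7.88 × 6.975 = 54.96 mg/h

55 mg/h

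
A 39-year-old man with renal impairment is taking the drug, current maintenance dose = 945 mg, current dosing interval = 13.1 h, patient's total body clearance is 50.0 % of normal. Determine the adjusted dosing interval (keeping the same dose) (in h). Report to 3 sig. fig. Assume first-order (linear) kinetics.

To keep the same average steady-state level, dosing rate must scale with clearance.
CL ratio = 50.0 / 100 = 0.5000
New interval (same dose) = 13.1 / 0.5000 = 26.20 h

26.2 h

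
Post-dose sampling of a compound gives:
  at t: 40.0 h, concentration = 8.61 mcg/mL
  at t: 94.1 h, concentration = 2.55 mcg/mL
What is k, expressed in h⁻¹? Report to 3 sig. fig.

0.0225 h⁻¹

k = ln(C₁/C₂) / (t₂ − t₁) = ln(8.61/2.55) / (94.1 − 40.0)
  = 1.217 / 54.10 = 0.02250 h⁻¹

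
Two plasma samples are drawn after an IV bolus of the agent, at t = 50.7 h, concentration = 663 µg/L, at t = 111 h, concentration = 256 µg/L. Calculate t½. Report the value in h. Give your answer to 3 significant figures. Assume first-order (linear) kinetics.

43.9 h

k = ln(C₁/C₂) / (t₂ − t₁) = ln(663/256) / (111 − 50.7)
  = 0.9516 / 60.30 = 0.01578 h⁻¹
t½ = ln2 / k = 0.693147 / 0.01578 = 43.93 h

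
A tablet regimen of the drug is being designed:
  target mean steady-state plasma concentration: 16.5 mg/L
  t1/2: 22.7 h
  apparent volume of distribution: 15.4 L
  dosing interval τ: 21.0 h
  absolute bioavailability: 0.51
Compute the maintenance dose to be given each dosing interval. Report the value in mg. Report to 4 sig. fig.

319.5 mg

k = ln2 / t½ = 0.693147 / 22.7 = 0.03054 h⁻¹
CL = k × Vd = 0.03054 × 15.4 = 0.4703 L/h
At steady state, F × (Dose/τ) = Css × CL.
Dose = Css × CL × τ / F = 16.5 × 0.4703 × 21.0 / 0.51 = 319.5 mg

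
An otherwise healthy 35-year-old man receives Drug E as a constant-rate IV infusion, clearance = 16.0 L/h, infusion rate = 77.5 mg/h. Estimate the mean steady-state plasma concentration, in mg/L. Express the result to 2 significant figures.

4.8 mg/L

At steady state Css = R₀ / CL = 77.5 / 16.00 = 4.844 mg/L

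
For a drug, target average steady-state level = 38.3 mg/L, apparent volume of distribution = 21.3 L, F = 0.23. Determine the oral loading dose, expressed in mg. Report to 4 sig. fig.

3547 mg

LD = Css × Vd / F = 38.3 × 21.3 / 0.23 = 3547 mg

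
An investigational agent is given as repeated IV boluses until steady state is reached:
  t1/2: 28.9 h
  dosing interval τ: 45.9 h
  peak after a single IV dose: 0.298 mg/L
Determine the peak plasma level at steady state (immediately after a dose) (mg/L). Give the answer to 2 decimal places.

k = ln2 / t½ = 0.693147 / 28.9 = 0.02398 h⁻¹
e^(−kτ) = e^(−0.02398 × 45.9) = 0.3326
Accumulation ratio R = 1 / (1 − e^(−kτ)) = 1 / (1 − 0.3326) = 1.498
Steady-state peak = C₀ × R = 0.298 × 1.498 = 0.4464 mg/L

0.45 mg/L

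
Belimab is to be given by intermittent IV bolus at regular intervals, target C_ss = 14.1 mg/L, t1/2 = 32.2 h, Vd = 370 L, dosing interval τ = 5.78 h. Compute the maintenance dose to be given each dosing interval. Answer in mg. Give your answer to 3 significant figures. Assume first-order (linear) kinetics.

649 mg

k = ln2 / t½ = 0.693147 / 32.2 = 0.02153 h⁻¹
CL = k × Vd = 0.02153 × 370 = 7.966 L/h
At steady state, Dose/τ = Css × CL.
Dose = Css × CL × τ = 14.1 × 7.966 × 5.78 = 649.2 mg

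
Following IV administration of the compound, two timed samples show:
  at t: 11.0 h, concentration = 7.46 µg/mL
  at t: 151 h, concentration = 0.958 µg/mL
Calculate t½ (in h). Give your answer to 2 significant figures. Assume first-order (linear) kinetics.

k = ln(C₁/C₂) / (t₂ − t₁) = ln(7.46/0.958) / (151 − 11.0)
  = 2.052 / 140.0 = 0.01466 h⁻¹
t½ = ln2 / k = 0.693147 / 0.01466 = 47.28 h

47 h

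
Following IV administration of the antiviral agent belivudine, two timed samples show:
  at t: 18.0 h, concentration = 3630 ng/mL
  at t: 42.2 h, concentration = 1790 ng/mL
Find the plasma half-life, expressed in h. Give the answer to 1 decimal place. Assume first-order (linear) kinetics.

k = ln(C₁/C₂) / (t₂ − t₁) = ln(3630/1790) / (42.2 − 18.0)
  = 0.7070 / 24.20 = 0.02921 h⁻¹
t½ = ln2 / k = 0.693147 / 0.02921 = 23.73 h

23.7 h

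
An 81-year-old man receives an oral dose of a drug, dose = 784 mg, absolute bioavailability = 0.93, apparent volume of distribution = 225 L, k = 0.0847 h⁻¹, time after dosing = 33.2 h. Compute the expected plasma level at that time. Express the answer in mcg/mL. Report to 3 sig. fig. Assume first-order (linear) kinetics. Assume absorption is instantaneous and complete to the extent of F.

0.195 mcg/mL

Amount reaching circulation = F × Dose = 0.93 × 784.0 = 729.1 mg
C₀ = F·Dose / Vd = 729.1 / 225 = 3.240 mg/L
C = C₀ · e^(−k·t) = 3.240 × e^(−0.08470 × 33.2)
  = 3.240 × 0.06008 = 0.1947 mg/L
(0.1947 mg/L = 0.1947 mcg/mL)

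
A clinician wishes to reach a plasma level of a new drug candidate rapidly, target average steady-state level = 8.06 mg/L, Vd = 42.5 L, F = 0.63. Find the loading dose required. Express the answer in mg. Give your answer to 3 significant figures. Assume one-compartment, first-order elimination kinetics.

LD = Css × Vd / F = 8.06 × 42.5 / 0.63 = 543.7 mg

544 mg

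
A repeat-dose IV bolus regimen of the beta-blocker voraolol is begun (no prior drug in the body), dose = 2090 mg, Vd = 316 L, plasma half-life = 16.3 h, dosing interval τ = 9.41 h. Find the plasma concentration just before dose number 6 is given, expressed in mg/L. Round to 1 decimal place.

11.6 mg/L

C₀ per dose = Dose / Vd = 2090 / 316 = 6.614 mg/L
k = ln2 / t½ = 0.693147 / 16.3 = 0.04252 h⁻¹
Fraction remaining after one interval: r = e^(−kτ) = e^(−0.04252 × 9.41) = 0.6702
Before dose 6, 5 doses have been given (aged 1τ, 2τ, 3τ, 4τ, 5τ).
C_trough = C₀ × (r + r² + … + r^5) = C₀ × r(1−r^5)/(1−r)
        = 6.614 × 0.6702 × (1 − 0.1352) / (1 − 0.6702) = 11.62 mg/L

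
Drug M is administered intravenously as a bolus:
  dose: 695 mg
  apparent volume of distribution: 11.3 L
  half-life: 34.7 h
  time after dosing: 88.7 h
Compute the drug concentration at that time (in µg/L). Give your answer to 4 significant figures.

C₀ = Dose / Vd = 695.0 / 11.3 = 61.50 mg/L
k = ln2 / t½ = 0.693147 / 34.7 = 0.01998 h⁻¹
C = C₀ · e^(−k·t) = 61.50 × e^(−0.01998 × 88.7)
  = 61.50 × 0.1700 = 10.46 mg/L
Convert: 10.46 mg/L × 1000 = 10460 µg/L

10460 µg/L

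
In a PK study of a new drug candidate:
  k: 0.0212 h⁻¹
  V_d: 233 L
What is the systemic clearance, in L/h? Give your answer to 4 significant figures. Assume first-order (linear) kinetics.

4.940 L/h

CL = k × Vd = 0.0212 × 233 = 4.940 L/h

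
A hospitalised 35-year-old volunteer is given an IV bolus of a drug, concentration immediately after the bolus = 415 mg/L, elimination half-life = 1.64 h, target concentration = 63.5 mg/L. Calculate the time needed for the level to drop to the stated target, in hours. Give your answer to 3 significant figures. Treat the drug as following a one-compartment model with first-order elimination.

k = ln2 / t½ = 0.693147 / 1.64 = 0.4227 h⁻¹
t = ln(C₀ / C) / k = ln(415.0 / 63.5) / 0.4227
  = ln(6.535) / 0.4227 = 1.877 / 0.4227 = 4.441 h

4.44 h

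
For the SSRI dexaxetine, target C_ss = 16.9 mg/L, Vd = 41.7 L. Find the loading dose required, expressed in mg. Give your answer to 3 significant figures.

LD = Css × Vd = 16.9 × 41.7 = 704.7 mg

705 mg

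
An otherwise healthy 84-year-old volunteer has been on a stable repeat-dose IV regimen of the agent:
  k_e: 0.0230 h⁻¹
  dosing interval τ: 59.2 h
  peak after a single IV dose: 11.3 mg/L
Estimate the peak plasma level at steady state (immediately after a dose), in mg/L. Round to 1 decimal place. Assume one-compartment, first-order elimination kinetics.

15.2 mg/L

e^(−kτ) = e^(−0.02300 × 59.2) = 0.2563
Accumulation ratio R = 1 / (1 − e^(−kτ)) = 1 / (1 − 0.2563) = 1.345
Steady-state peak = C₀ × R = 11.3 × 1.345 = 15.20 mg/L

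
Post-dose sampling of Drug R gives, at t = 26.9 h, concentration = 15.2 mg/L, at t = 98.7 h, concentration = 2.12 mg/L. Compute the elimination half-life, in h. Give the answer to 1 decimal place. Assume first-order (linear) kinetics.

25.3 h

k = ln(C₁/C₂) / (t₂ − t₁) = ln(15.2/2.12) / (98.7 − 26.9)
  = 1.970 / 71.80 = 0.02744 h⁻¹
t½ = ln2 / k = 0.693147 / 0.02744 = 25.26 h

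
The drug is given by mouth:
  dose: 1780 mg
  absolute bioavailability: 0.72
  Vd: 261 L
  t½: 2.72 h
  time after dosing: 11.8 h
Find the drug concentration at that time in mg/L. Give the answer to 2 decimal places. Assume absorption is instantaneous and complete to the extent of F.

0.24 mg/L

Amount reaching circulation = F × Dose = 0.72 × 1780 = 1282 mg
C₀ = F·Dose / Vd = 1282 / 261 = 4.912 mg/L
k = ln2 / t½ = 0.693147 / 2.72 = 0.2548 h⁻¹
C = C₀ · e^(−k·t) = 4.912 × e^(−0.2548 × 11.8)
  = 4.912 × 0.04946 = 0.2429 mg/L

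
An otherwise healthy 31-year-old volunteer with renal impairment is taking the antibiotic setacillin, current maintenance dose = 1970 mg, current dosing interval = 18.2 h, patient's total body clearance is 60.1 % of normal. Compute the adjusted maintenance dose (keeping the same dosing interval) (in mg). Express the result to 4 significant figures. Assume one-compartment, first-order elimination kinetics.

To keep the same average steady-state level, dosing rate must scale with clearance.
CL ratio = 60.1 / 100 = 0.6010
New dose (same interval) = 1970 × 0.6010 = 1184 mg

1184 mg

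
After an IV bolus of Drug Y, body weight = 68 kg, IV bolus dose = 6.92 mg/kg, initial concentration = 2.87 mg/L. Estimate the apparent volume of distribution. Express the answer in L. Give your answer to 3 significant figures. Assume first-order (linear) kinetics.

Dose = 6.92 × 68 = 470.6 mg
Vd = Dose / C₀ = 470.6 / 2.87 = 164.0 L

164 L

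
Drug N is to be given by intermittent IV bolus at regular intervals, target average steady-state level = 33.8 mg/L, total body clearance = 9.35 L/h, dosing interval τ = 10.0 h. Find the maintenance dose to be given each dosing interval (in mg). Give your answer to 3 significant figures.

3160 mg

At steady state, Dose/τ = Css × CL.
Dose = Css × CL × τ = 33.8 × 9.350 × 10.0 = 3160 mg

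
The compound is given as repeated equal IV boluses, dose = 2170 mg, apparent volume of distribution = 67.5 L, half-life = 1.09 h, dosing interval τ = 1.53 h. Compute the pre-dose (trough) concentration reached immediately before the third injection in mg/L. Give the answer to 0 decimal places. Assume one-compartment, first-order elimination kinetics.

C₀ per dose = Dose / Vd = 2170 / 67.5 = 32.15 mg/L
k = ln2 / t½ = 0.693147 / 1.09 = 0.6359 h⁻¹
Fraction remaining after one interval: r = e^(−kτ) = e^(−0.6359 × 1.53) = 0.3780
Before dose 3, 2 doses have been given (aged 1τ, 2τ).
C_trough = C₀ × (r + r²) = 32.15 × (0.3780 + 0.1429) = 16.75 mg/L

17 mg/L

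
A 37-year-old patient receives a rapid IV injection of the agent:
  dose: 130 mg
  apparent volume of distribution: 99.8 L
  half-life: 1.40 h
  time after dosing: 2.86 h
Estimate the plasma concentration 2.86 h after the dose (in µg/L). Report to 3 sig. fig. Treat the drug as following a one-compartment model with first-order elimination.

316 µg/L

C₀ = Dose / Vd = 130.0 / 99.8 = 1.303 mg/L
k = ln2 / t½ = 0.693147 / 1.40 = 0.4951 h⁻¹
C = C₀ · e^(−k·t) = 1.303 × e^(−0.4951 × 2.86)
  = 1.303 × 0.2427 = 0.3162 mg/L
Convert: 0.3162 mg/L × 1000 = 316.2 µg/L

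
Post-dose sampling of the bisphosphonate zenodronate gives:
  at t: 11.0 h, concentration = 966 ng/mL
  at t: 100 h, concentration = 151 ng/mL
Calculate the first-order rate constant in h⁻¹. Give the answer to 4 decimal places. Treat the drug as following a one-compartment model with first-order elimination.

k = ln(C₁/C₂) / (t₂ − t₁) = ln(966/151) / (100 − 11.0)
  = 1.856 / 89.00 = 0.02085 h⁻¹

0.0209 h⁻¹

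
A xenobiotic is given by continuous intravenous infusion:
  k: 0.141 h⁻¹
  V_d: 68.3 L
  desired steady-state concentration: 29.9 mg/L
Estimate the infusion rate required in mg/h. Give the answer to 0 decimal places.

CL = k × Vd = 0.1410 × 68.3 = 9.630 L/h
At steady state, infusion rate R₀ = Css × CL = 29.9 × 9.630 = 287.9 mg/h

288 mg/h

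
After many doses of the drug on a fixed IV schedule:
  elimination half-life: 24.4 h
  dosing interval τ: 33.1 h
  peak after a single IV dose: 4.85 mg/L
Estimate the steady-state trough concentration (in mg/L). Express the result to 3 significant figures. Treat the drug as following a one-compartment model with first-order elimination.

3.11 mg/L

k = ln2 / t½ = 0.693147 / 24.4 = 0.02841 h⁻¹
e^(−kτ) = e^(−0.02841 × 33.1) = 0.3905
Accumulation ratio R = 1 / (1 − e^(−kτ)) = 1 / (1 − 0.3905) = 1.641
Steady-state trough = C₀ × R × e^(−kτ) = 4.85 × 1.641 × 0.3905 = 3.108 mg/L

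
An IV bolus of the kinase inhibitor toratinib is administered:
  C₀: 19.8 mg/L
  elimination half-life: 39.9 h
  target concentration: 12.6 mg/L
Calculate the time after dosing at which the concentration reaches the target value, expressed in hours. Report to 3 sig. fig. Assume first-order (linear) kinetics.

k = ln2 / t½ = 0.693147 / 39.9 = 0.01737 h⁻¹
t = ln(C₀ / C) / k = ln(19.80 / 12.6) / 0.01737
  = ln(1.571) / 0.01737 = 0.4517 / 0.01737 = 26.00 h

26.0 h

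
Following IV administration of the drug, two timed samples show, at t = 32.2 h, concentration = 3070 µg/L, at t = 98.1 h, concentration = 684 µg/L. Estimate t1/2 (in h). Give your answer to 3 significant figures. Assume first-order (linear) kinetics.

k = ln(C₁/C₂) / (t₂ − t₁) = ln(3070/684) / (98.1 − 32.2)
  = 1.501 / 65.90 = 0.02278 h⁻¹
t½ = ln2 / k = 0.693147 / 0.02278 = 30.43 h

30.4 h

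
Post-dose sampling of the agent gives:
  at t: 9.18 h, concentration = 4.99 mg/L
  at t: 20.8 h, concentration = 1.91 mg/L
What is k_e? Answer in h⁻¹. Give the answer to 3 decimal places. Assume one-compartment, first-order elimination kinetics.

0.083 h⁻¹

k = ln(C₁/C₂) / (t₂ − t₁) = ln(4.99/1.91) / (20.8 − 9.18)
  = 0.9603 / 11.62 = 0.08264 h⁻¹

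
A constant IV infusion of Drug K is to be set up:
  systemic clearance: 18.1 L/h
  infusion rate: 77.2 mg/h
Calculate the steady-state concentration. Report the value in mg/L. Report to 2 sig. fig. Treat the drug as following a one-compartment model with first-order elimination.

4.3 mg/L

At steady state Css = R₀ / CL = 77.2 / 18.10 = 4.265 mg/L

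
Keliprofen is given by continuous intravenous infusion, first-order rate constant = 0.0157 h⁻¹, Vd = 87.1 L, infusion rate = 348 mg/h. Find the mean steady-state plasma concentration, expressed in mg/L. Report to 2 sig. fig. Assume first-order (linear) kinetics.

CL = k × Vd = 0.01570 × 87.1 = 1.367 L/h
At steady state Css = R₀ / CL = 348 / 1.367 = 254.6 mg/L

250 mg/L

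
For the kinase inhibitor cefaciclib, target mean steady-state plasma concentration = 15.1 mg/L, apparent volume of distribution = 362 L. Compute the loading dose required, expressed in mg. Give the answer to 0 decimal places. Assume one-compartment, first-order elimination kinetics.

LD = Css × Vd = 15.1 × 362 = 5466 mg

5466 mg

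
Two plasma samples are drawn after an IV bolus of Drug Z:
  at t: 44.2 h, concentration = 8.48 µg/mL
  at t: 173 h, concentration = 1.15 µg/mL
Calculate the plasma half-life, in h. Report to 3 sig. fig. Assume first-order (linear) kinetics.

k = ln(C₁/C₂) / (t₂ − t₁) = ln(8.48/1.15) / (173 − 44.2)
  = 1.998 / 128.8 = 0.01551 h⁻¹
t½ = ln2 / k = 0.693147 / 0.01551 = 44.69 h

44.7 h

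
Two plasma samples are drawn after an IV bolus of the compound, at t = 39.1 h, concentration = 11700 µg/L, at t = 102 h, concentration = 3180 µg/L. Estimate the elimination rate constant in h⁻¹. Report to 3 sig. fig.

0.0207 h⁻¹

k = ln(C₁/C₂) / (t₂ − t₁) = ln(11700/3180) / (102 − 39.1)
  = 1.303 / 62.90 = 0.02072 h⁻¹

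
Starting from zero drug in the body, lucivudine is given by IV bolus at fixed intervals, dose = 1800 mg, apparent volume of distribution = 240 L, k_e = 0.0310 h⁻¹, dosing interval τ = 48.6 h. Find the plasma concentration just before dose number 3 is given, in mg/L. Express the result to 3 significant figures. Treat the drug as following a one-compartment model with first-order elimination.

C₀ per dose = Dose / Vd = 1800 / 240 = 7.500 mg/L
Fraction remaining after one interval: r = e^(−kτ) = e^(−0.03100 × 48.6) = 0.2217
Before dose 3, 2 doses have been given (aged 1τ, 2τ).
C_trough = C₀ × (r + r²) = 7.500 × (0.2217 + 0.04915) = 2.031 mg/L

2.03 mg/L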